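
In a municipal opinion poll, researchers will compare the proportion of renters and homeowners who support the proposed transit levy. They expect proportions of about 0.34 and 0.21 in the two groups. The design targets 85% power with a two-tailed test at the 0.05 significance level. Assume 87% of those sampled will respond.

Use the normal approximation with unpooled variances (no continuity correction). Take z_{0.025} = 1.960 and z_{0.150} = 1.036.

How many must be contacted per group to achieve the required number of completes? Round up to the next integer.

n = (z_{α/2} + z_β)² · [p₁(1−p₁) + p₂(1−p₂)] / (p₁ − p₂)²
  = (1.960 + 1.036)² · (0.34·0.66 + 0.21·0.79) / (0.13)²
  = (2.996)² · (0.2244 + 0.1659) / 0.0169
  = 8.9760 · 0.3903 / 0.0169
  = 207.30
Adjust for 87% response: 207.30 / 0.87 = 238.27.
Round up → n = 239 per group.

n = 239 per group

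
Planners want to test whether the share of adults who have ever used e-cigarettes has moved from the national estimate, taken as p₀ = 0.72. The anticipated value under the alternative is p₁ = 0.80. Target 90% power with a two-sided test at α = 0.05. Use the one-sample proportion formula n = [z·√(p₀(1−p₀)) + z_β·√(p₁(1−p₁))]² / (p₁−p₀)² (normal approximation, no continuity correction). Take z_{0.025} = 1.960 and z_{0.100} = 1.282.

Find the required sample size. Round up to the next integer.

n = [z_{α/2}·√(p₀q₀) + z_β·√(p₁q₁)]² / (p₁ − p₀)²
  = [1.960·√(0.72·0.28) + 1.282·√(0.80·0.20)]² / (0.08)²
  = [1.960·0.4490 + 1.282·0.4000]² / 0.0064
  = [1.3928]² / 0.0064
  = 303.12
Round up → n = 304.

n = 304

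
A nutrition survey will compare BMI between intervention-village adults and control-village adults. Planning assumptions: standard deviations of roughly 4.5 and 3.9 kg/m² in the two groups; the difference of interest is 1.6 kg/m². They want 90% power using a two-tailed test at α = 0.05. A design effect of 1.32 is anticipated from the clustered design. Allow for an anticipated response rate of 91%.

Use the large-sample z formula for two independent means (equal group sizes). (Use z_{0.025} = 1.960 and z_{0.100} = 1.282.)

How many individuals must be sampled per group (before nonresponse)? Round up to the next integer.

n = 212 per group

n = (z_{α/2} + z_β)² · (σ₁² + σ₂²) / δ²
  = (1.960 + 1.282)² · (4.5² + 3.9² = 35.46) / 1.6²
  = 10.5106 · 35.46 / 2.56
  = 145.59
Design effect: 1.32 × 145.59 = 192.18.
Adjust for 91% response: 192.18 / 0.91 = 211.18.
Round up → n = 212 per group.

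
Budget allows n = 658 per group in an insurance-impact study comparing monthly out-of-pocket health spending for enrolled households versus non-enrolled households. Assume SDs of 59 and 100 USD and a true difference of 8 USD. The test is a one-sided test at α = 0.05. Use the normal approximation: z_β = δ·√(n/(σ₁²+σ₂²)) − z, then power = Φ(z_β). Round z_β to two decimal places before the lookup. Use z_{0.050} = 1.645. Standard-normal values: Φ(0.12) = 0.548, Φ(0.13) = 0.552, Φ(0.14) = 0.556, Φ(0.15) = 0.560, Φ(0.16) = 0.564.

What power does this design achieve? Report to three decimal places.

z_β = δ·√(n/(σ₁²+σ₂²)) − z_α
    = 8 · √(658/13481) − 1.645
    = 8 · 0.22093 − 1.645
    = 1.7674 − 1.645 = 0.1224 → 0.12
Power = Φ(0.12) = 0.548.

Power ≈ 0.548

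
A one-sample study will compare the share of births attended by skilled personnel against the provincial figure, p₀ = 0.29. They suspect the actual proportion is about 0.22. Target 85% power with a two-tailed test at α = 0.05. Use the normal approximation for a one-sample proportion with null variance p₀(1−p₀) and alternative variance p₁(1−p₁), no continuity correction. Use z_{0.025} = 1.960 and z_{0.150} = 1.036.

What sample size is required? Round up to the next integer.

n = [z_{α/2}·√(p₀q₀) + z_β·√(p₁q₁)]² / (p₁ − p₀)²
  = [1.960·√(0.29·0.71) + 1.036·√(0.22·0.78)]² / (-0.07)²
  = [1.960·0.4538 + 1.036·0.4142]² / 0.0049
  = [1.3185]² / 0.0049
  = 354.80
Round up → n = 355.

n = 355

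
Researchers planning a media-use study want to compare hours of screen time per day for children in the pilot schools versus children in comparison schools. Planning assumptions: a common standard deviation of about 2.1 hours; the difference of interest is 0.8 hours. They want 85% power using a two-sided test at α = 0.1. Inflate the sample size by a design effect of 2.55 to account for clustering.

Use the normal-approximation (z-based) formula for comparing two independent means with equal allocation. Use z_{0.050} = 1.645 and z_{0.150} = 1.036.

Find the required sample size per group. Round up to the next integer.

n = 253 per group

n = (z_{α/2} + z_β)² · (σ₁² + σ₂²) / δ²
  = (1.645 + 1.036)² · (2·2.1² = 8.82) / 0.8²
  = 7.1878 · 8.82 / 0.64
  = 99.06
Design effect: 2.55 × 99.06 = 252.59.
Round up → n = 253 per group.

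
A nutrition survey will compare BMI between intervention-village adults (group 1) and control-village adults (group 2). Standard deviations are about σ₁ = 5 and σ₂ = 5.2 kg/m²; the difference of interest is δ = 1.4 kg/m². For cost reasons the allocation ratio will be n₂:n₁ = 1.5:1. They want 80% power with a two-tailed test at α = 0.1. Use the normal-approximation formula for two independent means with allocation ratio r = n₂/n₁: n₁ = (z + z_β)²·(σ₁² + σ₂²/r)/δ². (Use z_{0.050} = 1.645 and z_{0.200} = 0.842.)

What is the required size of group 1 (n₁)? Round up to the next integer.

n₁ = 136

n₁ = (z_{α/2} + z_β)² · (σ₁² + σ₂²/r) / δ²
   = (1.645 + 0.842)² · (5² + 5.2²/1.5) / 1.4²
   = 6.1852 · (25 + 18.0267) / 1.96
   = 6.1852 · 43.0267 / 1.96
   = 135.78
Round up → n₁ = 136; n₂ = r·n₁ = 1.5 × 136 = 204.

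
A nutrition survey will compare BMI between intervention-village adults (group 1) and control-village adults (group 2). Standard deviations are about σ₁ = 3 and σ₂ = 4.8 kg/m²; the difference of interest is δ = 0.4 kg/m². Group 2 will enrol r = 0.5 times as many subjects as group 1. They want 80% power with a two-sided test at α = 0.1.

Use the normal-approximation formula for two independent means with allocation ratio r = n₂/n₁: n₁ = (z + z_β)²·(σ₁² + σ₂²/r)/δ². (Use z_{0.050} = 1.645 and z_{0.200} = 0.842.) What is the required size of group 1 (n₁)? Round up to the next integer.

n₁ = 2130

n₁ = (z_{α/2} + z_β)² · (σ₁² + σ₂²/r) / δ²
   = (1.645 + 0.842)² · (3² + 4.8²/0.5) / 0.4²
   = 6.1852 · (9 + 46.08) / 0.16
   = 6.1852 · 55.08 / 0.16
   = 2129.24
Round up → n₁ = 2130; n₂ = r·n₁ = 0.5 × 2130 = 1065.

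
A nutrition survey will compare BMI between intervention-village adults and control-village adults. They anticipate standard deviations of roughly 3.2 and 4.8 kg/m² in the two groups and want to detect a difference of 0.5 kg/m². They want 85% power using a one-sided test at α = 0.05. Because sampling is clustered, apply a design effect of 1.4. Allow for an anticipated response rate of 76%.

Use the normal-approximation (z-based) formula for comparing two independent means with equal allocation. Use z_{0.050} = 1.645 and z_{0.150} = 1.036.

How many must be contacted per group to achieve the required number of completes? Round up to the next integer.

n = (z_α + z_β)² · (σ₁² + σ₂²) / δ²
  = (1.645 + 1.036)² · (3.2² + 4.8² = 33.28) / 0.5²
  = 7.1878 · 33.28 / 0.25
  = 956.83
Design effect: 1.4 × 956.83 = 1339.57.
Adjust for 76% response: 1339.57 / 0.76 = 1762.59.
Round up → n = 1763 per group.

n = 1763 per group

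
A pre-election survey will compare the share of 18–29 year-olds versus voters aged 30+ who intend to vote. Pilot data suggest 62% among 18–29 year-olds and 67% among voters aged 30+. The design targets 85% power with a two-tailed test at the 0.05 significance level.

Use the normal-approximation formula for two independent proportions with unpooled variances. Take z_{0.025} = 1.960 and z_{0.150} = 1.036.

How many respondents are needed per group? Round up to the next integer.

n = (z_{α/2} + z_β)² · [p₁(1−p₁) + p₂(1−p₂)] / (p₁ − p₂)²
  = (1.960 + 1.036)² · (0.62·0.38 + 0.67·0.33) / (-0.05)²
  = (2.996)² · (0.2356 + 0.2211) / 0.0025
  = 8.9760 · 0.4567 / 0.0025
  = 1639.74
Round up → n = 1640 per group.

n = 1640 per group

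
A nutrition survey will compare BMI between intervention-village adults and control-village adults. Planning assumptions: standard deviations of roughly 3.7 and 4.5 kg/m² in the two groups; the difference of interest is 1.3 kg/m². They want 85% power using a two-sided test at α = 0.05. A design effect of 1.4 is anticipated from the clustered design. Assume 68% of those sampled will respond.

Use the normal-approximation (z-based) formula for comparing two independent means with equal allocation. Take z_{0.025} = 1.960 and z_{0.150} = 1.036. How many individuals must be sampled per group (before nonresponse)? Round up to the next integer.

n = (z_{α/2} + z_β)² · (σ₁² + σ₂²) / δ²
  = (1.960 + 1.036)² · (3.7² + 4.5² = 33.94) / 1.3²
  = 8.9760 · 33.94 / 1.69
  = 180.26
Design effect: 1.4 × 180.26 = 252.37.
Adjust for 68% response: 252.37 / 0.68 = 371.13.
Round up → n = 372 per group.

n = 372 per group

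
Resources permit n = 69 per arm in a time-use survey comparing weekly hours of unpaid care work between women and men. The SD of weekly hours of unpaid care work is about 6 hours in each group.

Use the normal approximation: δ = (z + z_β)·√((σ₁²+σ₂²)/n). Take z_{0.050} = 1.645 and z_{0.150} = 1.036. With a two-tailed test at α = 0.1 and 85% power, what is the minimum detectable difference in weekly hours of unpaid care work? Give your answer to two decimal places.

Minimum detectable difference ≈ 2.74 hours

δ = (z_{α/2} + z_β) · √((σ₁²+σ₂²)/n)
  = (1.645 + 1.036) · √(72/69)
  = 2.681 · √1.0435
  = 2.681 · 1.0215
  = 2.7387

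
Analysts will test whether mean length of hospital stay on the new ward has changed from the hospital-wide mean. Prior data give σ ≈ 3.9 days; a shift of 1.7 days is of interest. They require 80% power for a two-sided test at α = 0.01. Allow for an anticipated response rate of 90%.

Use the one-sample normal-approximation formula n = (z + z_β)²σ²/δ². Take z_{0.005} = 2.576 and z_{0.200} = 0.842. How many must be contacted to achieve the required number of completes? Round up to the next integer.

n = 69

n = (z_{α/2} + z_β)² · σ² / δ²
  = (2.576 + 0.842)² · 3.9² / 1.7²
  = 11.6827 · 15.21 / 2.89
  = 61.49
Adjust for 90% response: 61.49 / 0.90 = 68.32.
Round up → n = 69.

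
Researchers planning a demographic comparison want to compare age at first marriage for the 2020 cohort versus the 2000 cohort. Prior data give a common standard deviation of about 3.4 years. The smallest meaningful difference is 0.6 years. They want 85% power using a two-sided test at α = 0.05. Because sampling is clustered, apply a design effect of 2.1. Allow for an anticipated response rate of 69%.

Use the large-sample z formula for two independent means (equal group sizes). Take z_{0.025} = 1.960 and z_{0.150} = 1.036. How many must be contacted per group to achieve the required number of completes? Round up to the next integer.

n = 1755 per group

n = (z_{α/2} + z_β)² · (σ₁² + σ₂²) / δ²
  = (1.960 + 1.036)² · (2·3.4² = 23.12) / 0.6²
  = 8.9760 · 23.12 / 0.36
  = 576.46
Design effect: 2.1 × 576.46 = 1210.57.
Adjust for 69% response: 1210.57 / 0.69 = 1754.44.
Round up → n = 1755 per group.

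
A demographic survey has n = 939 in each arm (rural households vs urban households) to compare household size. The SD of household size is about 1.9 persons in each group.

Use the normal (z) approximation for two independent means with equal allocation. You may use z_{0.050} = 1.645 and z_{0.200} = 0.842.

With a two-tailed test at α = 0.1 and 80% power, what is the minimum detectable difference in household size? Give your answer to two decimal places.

Minimum detectable difference ≈ 0.22 persons

δ = (z_{α/2} + z_β) · √((σ₁²+σ₂²)/n)
  = (1.645 + 0.842) · √(7.22/939)
  = 2.487 · √0.00769
  = 2.487 · 0.0877
  = 0.2181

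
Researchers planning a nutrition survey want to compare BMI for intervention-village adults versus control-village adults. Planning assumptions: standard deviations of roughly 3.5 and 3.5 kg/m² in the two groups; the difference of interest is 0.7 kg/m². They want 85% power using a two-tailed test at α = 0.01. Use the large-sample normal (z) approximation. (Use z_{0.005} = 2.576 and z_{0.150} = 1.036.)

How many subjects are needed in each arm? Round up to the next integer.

n = (z_{α/2} + z_β)² · (σ₁² + σ₂²) / δ²
  = (2.576 + 1.036)² · (3.5² + 3.5² = 24.5) / 0.7²
  = 13.0465 · 24.5 / 0.49
  = 652.33
Round up → n = 653 per group.

n = 653 per group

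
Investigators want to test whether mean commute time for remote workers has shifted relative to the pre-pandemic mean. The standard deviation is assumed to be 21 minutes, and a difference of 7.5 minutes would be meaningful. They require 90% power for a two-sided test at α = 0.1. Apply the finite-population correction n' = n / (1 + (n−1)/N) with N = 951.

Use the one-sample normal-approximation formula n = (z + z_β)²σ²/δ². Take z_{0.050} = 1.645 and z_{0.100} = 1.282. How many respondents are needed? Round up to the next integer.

n = 63

n = (z_{α/2} + z_β)² · σ² / δ²
  = (1.645 + 1.282)² · 21² / 7.5²
  = 8.5673 · 441 / 56.25
  = 67.17
Finite-population correction (N = 951): 67.17 / (1 + (67.17 − 1)/951) = 62.80.
Round up → n = 63.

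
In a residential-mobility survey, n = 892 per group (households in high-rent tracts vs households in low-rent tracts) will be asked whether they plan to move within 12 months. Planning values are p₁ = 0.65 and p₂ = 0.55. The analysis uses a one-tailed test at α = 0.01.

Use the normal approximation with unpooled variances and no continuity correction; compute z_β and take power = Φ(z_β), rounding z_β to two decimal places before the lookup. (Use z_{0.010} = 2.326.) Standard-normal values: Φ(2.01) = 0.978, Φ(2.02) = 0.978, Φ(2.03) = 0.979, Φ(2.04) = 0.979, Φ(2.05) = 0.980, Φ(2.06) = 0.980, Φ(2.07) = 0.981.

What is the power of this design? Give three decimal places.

Power ≈ 0.978

z_β = |p₁−p₂|·√(n/[p₁q₁+p₂q₂]) − z_α
    = 0.10 · √(892/0.4750) − 2.326
    = 0.10 · 43.3347 − 2.326
    = 4.3335 − 2.326 = 2.0075 → 2.01
Power = Φ(2.01) = 0.978.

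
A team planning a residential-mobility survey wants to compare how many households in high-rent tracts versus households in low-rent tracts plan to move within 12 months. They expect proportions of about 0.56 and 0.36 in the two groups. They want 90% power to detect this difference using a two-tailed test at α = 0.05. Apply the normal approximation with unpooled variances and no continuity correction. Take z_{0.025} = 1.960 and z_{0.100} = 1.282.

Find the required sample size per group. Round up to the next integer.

n = 126 per group

n = (z_{α/2} + z_β)² · [p₁(1−p₁) + p₂(1−p₂)] / (p₁ − p₂)²
  = (1.960 + 1.282)² · (0.56·0.44 + 0.36·0.64) / (0.20)²
  = (3.242)² · (0.2464 + 0.2304) / 0.0400
  = 10.5106 · 0.4768 / 0.0400
  = 125.29
Round up → n = 126 per group.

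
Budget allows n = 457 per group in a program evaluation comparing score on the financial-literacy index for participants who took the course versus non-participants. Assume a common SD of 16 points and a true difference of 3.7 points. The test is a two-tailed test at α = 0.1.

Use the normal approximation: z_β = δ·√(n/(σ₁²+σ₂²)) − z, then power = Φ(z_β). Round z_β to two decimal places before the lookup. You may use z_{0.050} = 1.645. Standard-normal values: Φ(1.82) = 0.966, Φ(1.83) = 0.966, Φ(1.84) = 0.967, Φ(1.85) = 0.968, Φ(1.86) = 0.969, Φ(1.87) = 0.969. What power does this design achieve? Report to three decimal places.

Power ≈ 0.968

z_β = δ·√(n/(σ₁²+σ₂²)) − z_{α/2}
    = 3.7 · √(457/512) − 1.645
    = 3.7 · 0.94476 − 1.645
    = 3.4956 − 1.645 = 1.8506 → 1.85
Power = Φ(1.85) = 0.968.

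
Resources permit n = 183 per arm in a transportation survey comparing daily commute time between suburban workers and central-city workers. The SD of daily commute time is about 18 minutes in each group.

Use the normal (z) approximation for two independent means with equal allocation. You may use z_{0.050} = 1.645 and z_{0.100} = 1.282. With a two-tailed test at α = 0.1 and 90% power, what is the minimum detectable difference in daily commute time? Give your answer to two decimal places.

δ = (z_{α/2} + z_β) · √((σ₁²+σ₂²)/n)
  = (1.645 + 1.282) · √(648/183)
  = 2.927 · √3.541
  = 2.927 · 1.8818
  = 5.5079

Minimum detectable difference ≈ 5.51 minutes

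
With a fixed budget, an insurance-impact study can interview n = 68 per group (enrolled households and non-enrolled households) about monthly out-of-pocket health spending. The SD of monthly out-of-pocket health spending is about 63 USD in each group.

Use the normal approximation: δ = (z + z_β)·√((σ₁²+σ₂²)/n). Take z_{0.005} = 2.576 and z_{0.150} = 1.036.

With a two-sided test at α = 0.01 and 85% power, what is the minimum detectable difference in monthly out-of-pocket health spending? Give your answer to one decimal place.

δ = (z_{α/2} + z_β) · √((σ₁²+σ₂²)/n)
  = (2.576 + 1.036) · √(7938/68)
  = 3.612 · √116.7353
  = 3.612 · 10.8044
  = 39.0255

Minimum detectable difference ≈ 39.0 USD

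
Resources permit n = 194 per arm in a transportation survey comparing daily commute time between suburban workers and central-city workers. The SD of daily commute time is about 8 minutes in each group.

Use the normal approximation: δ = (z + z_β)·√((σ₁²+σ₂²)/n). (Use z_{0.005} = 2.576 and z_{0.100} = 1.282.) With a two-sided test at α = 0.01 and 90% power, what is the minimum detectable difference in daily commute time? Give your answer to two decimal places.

Minimum detectable difference ≈ 3.13 minutes

δ = (z_{α/2} + z_β) · √((σ₁²+σ₂²)/n)
  = (2.576 + 1.282) · √(128/194)
  = 3.858 · √0.65979
  = 3.858 · 0.8123
  = 3.1338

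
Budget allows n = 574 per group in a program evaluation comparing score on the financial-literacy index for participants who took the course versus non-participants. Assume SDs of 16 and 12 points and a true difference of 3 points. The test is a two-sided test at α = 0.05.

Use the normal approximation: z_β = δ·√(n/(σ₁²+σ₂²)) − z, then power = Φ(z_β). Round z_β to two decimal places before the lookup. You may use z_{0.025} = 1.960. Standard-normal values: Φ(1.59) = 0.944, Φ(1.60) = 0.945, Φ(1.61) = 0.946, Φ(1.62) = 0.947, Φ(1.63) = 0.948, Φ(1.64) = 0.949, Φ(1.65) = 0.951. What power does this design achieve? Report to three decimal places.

z_β = δ·√(n/(σ₁²+σ₂²)) − z_{α/2}
    = 3 · √(574/400) − 1.960
    = 3 · 1.19791 − 1.960
    = 3.5937 − 1.960 = 1.6337 → 1.63
Power = Φ(1.63) = 0.948.

Power ≈ 0.948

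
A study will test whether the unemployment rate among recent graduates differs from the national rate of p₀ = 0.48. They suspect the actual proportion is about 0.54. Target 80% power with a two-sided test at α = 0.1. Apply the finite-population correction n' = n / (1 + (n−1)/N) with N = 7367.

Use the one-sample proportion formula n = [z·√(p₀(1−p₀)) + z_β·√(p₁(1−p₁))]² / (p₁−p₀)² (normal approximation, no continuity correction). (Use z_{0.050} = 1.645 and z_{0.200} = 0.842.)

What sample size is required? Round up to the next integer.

n = 405

n = [z_{α/2}·√(p₀q₀) + z_β·√(p₁q₁)]² / (p₁ − p₀)²
  = [1.645·√(0.48·0.52) + 0.842·√(0.54·0.46)]² / (0.06)²
  = [1.645·0.4996 + 0.842·0.4984]² / 0.0036
  = [1.2415]² / 0.0036
  = 428.14
Finite-population correction (N = 7367): 428.14 / (1 + (428.14 − 1)/7367) = 404.68.
Round up → n = 405.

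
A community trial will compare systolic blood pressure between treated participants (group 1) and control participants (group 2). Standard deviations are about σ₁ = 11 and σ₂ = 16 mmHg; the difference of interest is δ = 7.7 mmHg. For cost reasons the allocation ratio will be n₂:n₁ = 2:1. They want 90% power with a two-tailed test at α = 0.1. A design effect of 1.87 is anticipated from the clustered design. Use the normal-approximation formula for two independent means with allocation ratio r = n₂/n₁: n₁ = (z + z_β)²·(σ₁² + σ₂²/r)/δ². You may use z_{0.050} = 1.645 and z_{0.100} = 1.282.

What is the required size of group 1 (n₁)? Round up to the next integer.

n₁ = 68

n₁ = (z_{α/2} + z_β)² · (σ₁² + σ₂²/r) / δ²
   = (1.645 + 1.282)² · (11² + 16²/2) / 7.7²
   = 8.5673 · (121 + 128) / 59.29
   = 8.5673 · 249 / 59.29
   = 35.98
Design effect: 1.87 × 35.98 = 67.28.
Round up → n₁ = 68; n₂ = r·n₁ = 2 × 68 = 136.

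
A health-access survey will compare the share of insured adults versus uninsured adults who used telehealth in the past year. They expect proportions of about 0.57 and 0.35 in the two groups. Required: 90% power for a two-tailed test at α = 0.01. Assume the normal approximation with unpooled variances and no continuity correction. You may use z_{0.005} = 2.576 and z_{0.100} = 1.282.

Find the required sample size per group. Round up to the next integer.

n = 146 per group

n = (z_{α/2} + z_β)² · [p₁(1−p₁) + p₂(1−p₂)] / (p₁ − p₂)²
  = (2.576 + 1.282)² · (0.57·0.43 + 0.35·0.65) / (0.22)²
  = (3.858)² · (0.2451 + 0.2275) / 0.0484
  = 14.8842 · 0.4726 / 0.0484
  = 145.34
Round up → n = 146 per group.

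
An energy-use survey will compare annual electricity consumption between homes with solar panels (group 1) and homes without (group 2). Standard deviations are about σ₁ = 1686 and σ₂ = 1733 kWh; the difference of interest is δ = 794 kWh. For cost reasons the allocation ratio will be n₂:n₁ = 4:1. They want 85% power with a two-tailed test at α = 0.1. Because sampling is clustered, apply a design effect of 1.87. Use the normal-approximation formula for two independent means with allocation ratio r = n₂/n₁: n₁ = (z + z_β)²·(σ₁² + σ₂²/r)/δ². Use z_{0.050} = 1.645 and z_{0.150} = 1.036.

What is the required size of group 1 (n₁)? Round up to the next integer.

n₁ = (z_{α/2} + z_β)² · (σ₁² + σ₂²/r) / δ²
   = (1.645 + 1.036)² · (1686² + 1733²/4) / 794²
   = 7.1878 · (2842596 + 750822.2) / 630436
   = 7.1878 · 3593418.2 / 630436
   = 40.97
Design effect: 1.87 × 40.97 = 76.61.
Round up → n₁ = 77; n₂ = r·n₁ = 4 × 77 = 308.

n₁ = 77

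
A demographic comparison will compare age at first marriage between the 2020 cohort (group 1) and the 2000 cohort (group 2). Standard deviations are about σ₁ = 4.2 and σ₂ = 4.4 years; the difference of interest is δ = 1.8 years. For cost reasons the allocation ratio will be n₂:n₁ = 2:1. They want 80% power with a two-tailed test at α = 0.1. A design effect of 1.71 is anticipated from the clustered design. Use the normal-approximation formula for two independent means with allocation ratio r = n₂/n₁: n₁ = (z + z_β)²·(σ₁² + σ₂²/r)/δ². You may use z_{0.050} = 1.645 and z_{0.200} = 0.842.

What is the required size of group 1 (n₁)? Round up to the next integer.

n₁ = 90

n₁ = (z_{α/2} + z_β)² · (σ₁² + σ₂²/r) / δ²
   = (1.645 + 0.842)² · (4.2² + 4.4²/2) / 1.8²
   = 6.1852 · (17.64 + 9.68) / 3.24
   = 6.1852 · 27.32 / 3.24
   = 52.15
Design effect: 1.71 × 52.15 = 89.18.
Round up → n₁ = 90; n₂ = r·n₁ = 2 × 90 = 180.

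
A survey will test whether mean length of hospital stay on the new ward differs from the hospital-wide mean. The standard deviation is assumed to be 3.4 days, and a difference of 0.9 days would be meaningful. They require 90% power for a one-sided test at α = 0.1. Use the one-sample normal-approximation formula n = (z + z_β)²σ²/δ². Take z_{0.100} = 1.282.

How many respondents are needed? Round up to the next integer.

n = (z_α + z_β)² · σ² / δ²
  = (1.282 + 1.282)² · 3.4² / 0.9²
  = 6.5741 · 11.56 / 0.81
  = 93.82
Round up → n = 94.

n = 94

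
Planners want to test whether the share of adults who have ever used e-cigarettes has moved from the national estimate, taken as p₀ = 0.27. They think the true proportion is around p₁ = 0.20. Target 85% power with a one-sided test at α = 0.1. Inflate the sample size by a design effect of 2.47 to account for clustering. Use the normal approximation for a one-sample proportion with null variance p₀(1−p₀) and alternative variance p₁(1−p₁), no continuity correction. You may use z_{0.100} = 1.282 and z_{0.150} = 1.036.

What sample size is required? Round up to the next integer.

n = 488

n = [z_α·√(p₀q₀) + z_β·√(p₁q₁)]² / (p₁ − p₀)²
  = [1.282·√(0.27·0.73) + 1.036·√(0.20·0.80)]² / (-0.07)²
  = [1.282·0.4440 + 1.036·0.4000]² / 0.0049
  = [0.9836]² / 0.0049
  = 197.42
Design effect: 2.47 × 197.42 = 487.64.
Round up → n = 488.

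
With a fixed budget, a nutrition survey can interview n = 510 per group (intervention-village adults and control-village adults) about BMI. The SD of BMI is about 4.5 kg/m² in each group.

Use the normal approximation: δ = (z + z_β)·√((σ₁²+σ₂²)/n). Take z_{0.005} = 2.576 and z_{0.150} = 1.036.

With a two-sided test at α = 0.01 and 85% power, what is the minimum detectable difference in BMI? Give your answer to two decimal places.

δ = (z_{α/2} + z_β) · √((σ₁²+σ₂²)/n)
  = (2.576 + 1.036) · √(40.5/510)
  = 3.612 · √0.07941
  = 3.612 · 0.2818
  = 1.0179

Minimum detectable difference ≈ 1.02 kg/m²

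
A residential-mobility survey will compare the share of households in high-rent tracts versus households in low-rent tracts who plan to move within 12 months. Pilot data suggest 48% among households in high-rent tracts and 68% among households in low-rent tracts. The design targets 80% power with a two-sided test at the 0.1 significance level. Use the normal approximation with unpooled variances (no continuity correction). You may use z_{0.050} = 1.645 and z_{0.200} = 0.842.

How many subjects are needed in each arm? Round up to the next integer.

n = (z_{α/2} + z_β)² · [p₁(1−p₁) + p₂(1−p₂)] / (p₁ − p₂)²
  = (1.645 + 0.842)² · (0.48·0.52 + 0.68·0.32) / (-0.20)²
  = (2.487)² · (0.2496 + 0.2176) / 0.0400
  = 6.1852 · 0.4672 / 0.0400
  = 72.24
Round up → n = 73 per group.

n = 73 per group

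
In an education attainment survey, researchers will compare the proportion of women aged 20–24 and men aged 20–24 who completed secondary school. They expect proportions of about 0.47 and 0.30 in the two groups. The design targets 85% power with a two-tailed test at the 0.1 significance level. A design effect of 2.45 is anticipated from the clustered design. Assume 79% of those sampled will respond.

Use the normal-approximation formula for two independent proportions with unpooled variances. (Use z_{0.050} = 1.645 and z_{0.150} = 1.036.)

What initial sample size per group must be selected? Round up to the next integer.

n = 355 per group

n = (z_{α/2} + z_β)² · [p₁(1−p₁) + p₂(1−p₂)] / (p₁ − p₂)²
  = (1.645 + 1.036)² · (0.47·0.53 + 0.30·0.70) / (0.17)²
  = (2.681)² · (0.2491 + 0.2100) / 0.0289
  = 7.1878 · 0.4591 / 0.0289
  = 114.18
Design effect: 2.45 × 114.18 = 279.75.
Adjust for 79% response: 279.75 / 0.79 = 354.11.
Round up → n = 355 per group.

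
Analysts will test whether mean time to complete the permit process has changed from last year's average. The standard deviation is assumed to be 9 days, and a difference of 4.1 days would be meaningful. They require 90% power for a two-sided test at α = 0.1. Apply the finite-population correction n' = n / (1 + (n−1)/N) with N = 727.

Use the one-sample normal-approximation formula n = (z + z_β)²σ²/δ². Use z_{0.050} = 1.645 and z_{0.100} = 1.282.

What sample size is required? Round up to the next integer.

n = 40

n = (z_{α/2} + z_β)² · σ² / δ²
  = (1.645 + 1.282)² · 9² / 4.1²
  = 8.5673 · 81 / 16.81
  = 41.28
Finite-population correction (N = 727): 41.28 / (1 + (41.28 − 1)/727) = 39.11.
Round up → n = 40.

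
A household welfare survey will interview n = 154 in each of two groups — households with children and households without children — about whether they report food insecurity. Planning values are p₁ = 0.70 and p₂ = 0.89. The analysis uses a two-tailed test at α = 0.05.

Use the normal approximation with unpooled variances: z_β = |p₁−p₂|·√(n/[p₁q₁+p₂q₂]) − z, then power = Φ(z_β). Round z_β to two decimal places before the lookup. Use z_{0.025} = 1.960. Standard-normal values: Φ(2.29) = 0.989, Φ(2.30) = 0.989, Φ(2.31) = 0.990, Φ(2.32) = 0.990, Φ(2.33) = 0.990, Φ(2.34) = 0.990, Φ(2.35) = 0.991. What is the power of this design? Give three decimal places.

Power ≈ 0.989

z_β = |p₁−p₂|·√(n/[p₁q₁+p₂q₂]) − z_{α/2}
    = 0.19 · √(154/0.3079) − 1.960
    = 0.19 · 22.3643 − 1.960
    = 4.2492 − 1.960 = 2.2892 → 2.29
Power = Φ(2.29) = 0.989.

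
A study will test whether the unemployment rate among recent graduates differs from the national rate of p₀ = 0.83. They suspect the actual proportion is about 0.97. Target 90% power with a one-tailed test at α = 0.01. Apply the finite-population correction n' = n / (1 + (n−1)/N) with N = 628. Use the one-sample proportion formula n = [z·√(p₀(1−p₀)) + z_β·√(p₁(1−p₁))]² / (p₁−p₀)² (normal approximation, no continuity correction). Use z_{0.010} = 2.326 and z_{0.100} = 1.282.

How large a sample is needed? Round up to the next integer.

n = 56

n = [z_α·√(p₀q₀) + z_β·√(p₁q₁)]² / (p₁ − p₀)²
  = [2.326·√(0.83·0.17) + 1.282·√(0.97·0.03)]² / (0.14)²
  = [2.326·0.3756 + 1.282·0.1706]² / 0.0196
  = [1.0924]² / 0.0196
  = 60.89
Finite-population correction (N = 628): 60.89 / (1 + (60.89 − 1)/628) = 55.59.
Round up → n = 56.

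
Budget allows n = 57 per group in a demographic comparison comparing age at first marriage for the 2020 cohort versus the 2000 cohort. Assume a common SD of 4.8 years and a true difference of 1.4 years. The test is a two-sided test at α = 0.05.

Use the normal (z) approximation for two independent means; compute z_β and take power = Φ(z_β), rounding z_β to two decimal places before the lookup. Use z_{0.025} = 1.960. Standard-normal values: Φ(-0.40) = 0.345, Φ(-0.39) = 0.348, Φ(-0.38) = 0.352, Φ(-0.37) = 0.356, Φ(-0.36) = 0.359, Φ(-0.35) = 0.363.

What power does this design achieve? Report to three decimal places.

z_β = δ·√(n/(σ₁²+σ₂²)) − z_{α/2}
    = 1.4 · √(57/46.08) − 1.960
    = 1.4 · 1.11220 − 1.960
    = 1.5571 − 1.960 = -0.4029 → -0.40
Power = Φ(-0.40) = 0.345.

Power ≈ 0.345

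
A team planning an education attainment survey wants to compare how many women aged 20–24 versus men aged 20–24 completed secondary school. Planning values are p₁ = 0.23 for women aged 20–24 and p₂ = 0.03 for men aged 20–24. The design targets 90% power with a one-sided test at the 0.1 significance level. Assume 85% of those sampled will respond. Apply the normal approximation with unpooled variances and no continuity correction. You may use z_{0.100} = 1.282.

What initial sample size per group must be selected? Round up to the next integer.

n = (z_α + z_β)² · [p₁(1−p₁) + p₂(1−p₂)] / (p₁ − p₂)²
  = (1.282 + 1.282)² · (0.23·0.77 + 0.03·0.97) / (0.20)²
  = (2.564)² · (0.1771 + 0.0291) / 0.0400
  = 6.5741 · 0.2062 / 0.0400
  = 33.89
Adjust for 85% response: 33.89 / 0.85 = 39.87.
Round up → n = 40 per group.

n = 40 per group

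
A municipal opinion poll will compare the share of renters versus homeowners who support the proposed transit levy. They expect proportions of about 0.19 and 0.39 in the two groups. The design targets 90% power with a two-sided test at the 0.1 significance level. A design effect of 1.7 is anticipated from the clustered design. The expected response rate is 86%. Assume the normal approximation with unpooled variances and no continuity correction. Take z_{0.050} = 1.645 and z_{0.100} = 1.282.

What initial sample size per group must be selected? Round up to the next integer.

n = (z_{α/2} + z_β)² · [p₁(1−p₁) + p₂(1−p₂)] / (p₁ − p₂)²
  = (1.645 + 1.282)² · (0.19·0.81 + 0.39·0.61) / (-0.20)²
  = (2.927)² · (0.1539 + 0.2379) / 0.0400
  = 8.5673 · 0.3918 / 0.0400
  = 83.92
Design effect: 1.7 × 83.92 = 142.66.
Adjust for 86% response: 142.66 / 0.86 = 165.88.
Round up → n = 166 per group.

n = 166 per group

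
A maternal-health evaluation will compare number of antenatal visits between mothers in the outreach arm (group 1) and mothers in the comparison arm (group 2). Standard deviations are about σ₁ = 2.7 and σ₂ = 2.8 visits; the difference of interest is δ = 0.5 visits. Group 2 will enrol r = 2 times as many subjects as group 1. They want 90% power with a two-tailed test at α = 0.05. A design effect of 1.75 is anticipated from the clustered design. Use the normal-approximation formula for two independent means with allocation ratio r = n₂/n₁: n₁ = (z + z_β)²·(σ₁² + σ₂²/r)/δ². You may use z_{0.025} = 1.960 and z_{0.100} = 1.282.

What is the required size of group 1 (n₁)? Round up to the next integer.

n₁ = (z_{α/2} + z_β)² · (σ₁² + σ₂²/r) / δ²
   = (1.960 + 1.282)² · (2.7² + 2.8²/2) / 0.5²
   = 10.5106 · (7.29 + 3.92) / 0.25
   = 10.5106 · 11.21 / 0.25
   = 471.29
Design effect: 1.75 × 471.29 = 824.76.
Round up → n₁ = 825; n₂ = r·n₁ = 2 × 825 = 1650.

n₁ = 825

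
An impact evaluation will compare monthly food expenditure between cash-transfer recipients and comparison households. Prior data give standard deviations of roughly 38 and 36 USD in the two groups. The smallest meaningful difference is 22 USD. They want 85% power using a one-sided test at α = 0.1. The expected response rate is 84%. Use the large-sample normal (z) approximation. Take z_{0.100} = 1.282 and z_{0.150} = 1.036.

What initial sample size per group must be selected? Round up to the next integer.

n = (z_α + z_β)² · (σ₁² + σ₂²) / δ²
  = (1.282 + 1.036)² · (38² + 36² = 2740) / 22²
  = 5.3731 · 2740 / 484
  = 30.42
Adjust for 84% response: 30.42 / 0.84 = 36.21.
Round up → n = 37 per group.

n = 37 per group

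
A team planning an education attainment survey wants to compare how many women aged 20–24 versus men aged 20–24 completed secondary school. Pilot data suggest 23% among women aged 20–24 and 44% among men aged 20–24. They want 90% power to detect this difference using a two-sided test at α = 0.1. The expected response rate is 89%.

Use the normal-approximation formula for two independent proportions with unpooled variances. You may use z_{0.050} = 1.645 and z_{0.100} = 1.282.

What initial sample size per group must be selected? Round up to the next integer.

n = (z_{α/2} + z_β)² · [p₁(1−p₁) + p₂(1−p₂)] / (p₁ − p₂)²
  = (1.645 + 1.282)² · (0.23·0.77 + 0.44·0.56) / (-0.21)²
  = (2.927)² · (0.1771 + 0.2464) / 0.0441
  = 8.5673 · 0.4235 / 0.0441
  = 82.27
Adjust for 89% response: 82.27 / 0.89 = 92.44.
Round up → n = 93 per group.

n = 93 per group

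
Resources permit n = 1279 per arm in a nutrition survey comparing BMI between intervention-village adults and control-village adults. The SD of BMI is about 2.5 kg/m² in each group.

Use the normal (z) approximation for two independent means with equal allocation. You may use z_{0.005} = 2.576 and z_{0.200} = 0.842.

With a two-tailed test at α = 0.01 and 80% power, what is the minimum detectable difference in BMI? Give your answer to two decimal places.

Minimum detectable difference ≈ 0.34 kg/m²

δ = (z_{α/2} + z_β) · √((σ₁²+σ₂²)/n)
  = (2.576 + 0.842) · √(12.5/1279)
  = 3.418 · √0.00977
  = 3.418 · 0.0989
  = 0.3379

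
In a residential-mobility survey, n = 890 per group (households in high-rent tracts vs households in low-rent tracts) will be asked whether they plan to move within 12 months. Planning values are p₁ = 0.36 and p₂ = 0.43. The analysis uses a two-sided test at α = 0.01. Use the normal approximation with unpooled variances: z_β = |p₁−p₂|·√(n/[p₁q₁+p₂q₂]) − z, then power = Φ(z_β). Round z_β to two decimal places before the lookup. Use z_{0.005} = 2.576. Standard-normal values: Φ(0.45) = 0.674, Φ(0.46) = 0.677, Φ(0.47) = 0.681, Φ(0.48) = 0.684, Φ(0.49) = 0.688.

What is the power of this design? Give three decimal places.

Power ≈ 0.674

z_β = |p₁−p₂|·√(n/[p₁q₁+p₂q₂]) − z_{α/2}
    = 0.07 · √(890/0.4755) − 2.576
    = 0.07 · 43.2633 − 2.576
    = 3.0284 − 2.576 = 0.4524 → 0.45
Power = Φ(0.45) = 0.674.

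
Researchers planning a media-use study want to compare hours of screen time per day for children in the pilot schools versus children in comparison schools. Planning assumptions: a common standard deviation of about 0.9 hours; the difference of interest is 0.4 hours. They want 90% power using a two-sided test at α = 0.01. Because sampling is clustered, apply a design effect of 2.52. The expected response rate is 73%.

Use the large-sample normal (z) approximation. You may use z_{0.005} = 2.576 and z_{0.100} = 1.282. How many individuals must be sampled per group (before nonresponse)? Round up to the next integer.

n = 521 per group

n = (z_{α/2} + z_β)² · (σ₁² + σ₂²) / δ²
  = (2.576 + 1.282)² · (2·0.9² = 1.62) / 0.4²
  = 14.8842 · 1.62 / 0.16
  = 150.70
Design effect: 2.52 × 150.70 = 379.77.
Adjust for 73% response: 379.77 / 0.73 = 520.23.
Round up → n = 521 per group.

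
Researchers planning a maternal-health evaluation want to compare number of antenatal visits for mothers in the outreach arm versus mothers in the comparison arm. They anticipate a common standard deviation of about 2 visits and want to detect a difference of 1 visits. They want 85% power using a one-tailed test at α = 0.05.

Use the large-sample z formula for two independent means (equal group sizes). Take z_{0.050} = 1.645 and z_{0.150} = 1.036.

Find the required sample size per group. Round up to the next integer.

n = 58 per group

n = (z_α + z_β)² · (σ₁² + σ₂²) / δ²
  = (1.645 + 1.036)² · (2·2² = 8) / 1²
  = 7.1878 · 8 / 1
  = 57.50
Round up → n = 58 per group.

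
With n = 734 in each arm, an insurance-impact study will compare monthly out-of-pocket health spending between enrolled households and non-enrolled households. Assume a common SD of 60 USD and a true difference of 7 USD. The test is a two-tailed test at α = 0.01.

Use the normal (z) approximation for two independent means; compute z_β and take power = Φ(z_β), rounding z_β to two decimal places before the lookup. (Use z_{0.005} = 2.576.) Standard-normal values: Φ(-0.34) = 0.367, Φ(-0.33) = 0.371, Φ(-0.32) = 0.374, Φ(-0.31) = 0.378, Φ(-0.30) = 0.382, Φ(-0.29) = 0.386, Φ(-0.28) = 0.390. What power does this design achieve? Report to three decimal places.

z_β = δ·√(n/(σ₁²+σ₂²)) − z_{α/2}
    = 7 · √(734/7200) − 2.576
    = 7 · 0.31929 − 2.576
    = 2.2350 − 2.576 = -0.3410 → -0.34
Power = Φ(-0.34) = 0.367.

Power ≈ 0.367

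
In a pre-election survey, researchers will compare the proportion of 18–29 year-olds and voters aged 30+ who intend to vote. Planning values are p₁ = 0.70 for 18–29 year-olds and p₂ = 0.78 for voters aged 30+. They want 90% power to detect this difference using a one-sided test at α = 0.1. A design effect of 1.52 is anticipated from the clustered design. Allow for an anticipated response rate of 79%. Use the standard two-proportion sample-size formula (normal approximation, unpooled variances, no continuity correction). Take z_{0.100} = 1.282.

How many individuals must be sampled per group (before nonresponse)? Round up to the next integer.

n = 755 per group

n = (z_α + z_β)² · [p₁(1−p₁) + p₂(1−p₂)] / (p₁ − p₂)²
  = (1.282 + 1.282)² · (0.70·0.30 + 0.78·0.22) / (-0.08)²
  = (2.564)² · (0.2100 + 0.1716) / 0.0064
  = 6.5741 · 0.3816 / 0.0064
  = 391.98
Design effect: 1.52 × 391.98 = 595.81.
Adjust for 79% response: 595.81 / 0.79 = 754.19.
Round up → n = 755 per group.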